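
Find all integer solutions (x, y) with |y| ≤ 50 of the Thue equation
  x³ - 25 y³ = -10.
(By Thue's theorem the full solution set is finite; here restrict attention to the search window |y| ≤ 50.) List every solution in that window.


The equation is x³ - 25y³ = -10. For fixed y, x³ = 25·y³ − 10, so a solution requires the RHS to be a perfect cube.
Strategy: iterate y from -50 to 50, compute RHS = 25·y³ − 10, and check whether it is a (positive or negative) perfect cube.
Check small values of y:
  y = 0: RHS = -10 is not a perfect cube.
  y = 1: RHS = 15 is not a perfect cube.
  y = -1: RHS = -35 is not a perfect cube.
  y = 2: RHS = 190 is not a perfect cube.
  y = -2: RHS = -210 is not a perfect cube.
  y = 3: RHS = 665 is not a perfect cube.
  y = -3: RHS = -685 is not a perfect cube.
Continuing the search up to |y| = 50 finds no solutions either.
No (x, y) in the scanned range satisfies the equation.

No integer solutions with |y| ≤ 50.


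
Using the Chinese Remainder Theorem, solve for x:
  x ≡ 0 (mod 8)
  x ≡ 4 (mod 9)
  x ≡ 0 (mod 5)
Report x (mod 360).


Moduli 8, 9, 5 are pairwise coprime; by CRT there is a unique solution modulo M = 8 · 9 · 5 = 360.
Solve pairwise, accumulating the modulus:
  Start with x ≡ 0 (mod 8).
  Combine with x ≡ 4 (mod 9): since gcd(8, 9) = 1, we get a unique residue mod 72.
    Write x = 0 + 8·t and substitute into x ≡ 4 (mod 9): 8·t ≡ 4 − 0 = 4 (mod 9).
    The inverse of 8 mod 9 is 8 (since 8·8 = 64 = 7·9 + 1), so t ≡ 8·4 = 32 ≡ 5 (mod 9).
    Then x = 0 + 8·5 = 40, valid modulo lcm(8, 9) = 72: x ≡ 40 (mod 72).
  Combine with x ≡ 0 (mod 5): since gcd(72, 5) = 1, we get a unique residue mod 360.
    Write x = 40 + 72·t and substitute into x ≡ 0 (mod 5): 72·t ≡ 0 − 40 = -40 (mod 5).
    Reduce coefficients mod 5: 2·t ≡ 0 (mod 5).
    The inverse of 2 mod 5 is 3 (since 2·3 = 6 = 1·5 + 1), so t ≡ 3·0 = 0 ≡ 0 (mod 5).
    Then x = 40 + 72·0 = 40, valid modulo lcm(72, 5) = 360: x ≡ 40 (mod 360).
Verify: 40 mod 8 = 0 ✓, 40 mod 9 = 4 ✓, 40 mod 5 = 0 ✓.

x ≡ 40 (mod 360).


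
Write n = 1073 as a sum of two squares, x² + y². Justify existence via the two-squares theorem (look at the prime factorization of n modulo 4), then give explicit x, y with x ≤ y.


Step 1: Factor n = 1073 = 29 · 37.
Step 2: Check the mod-4 condition on each prime factor: 29 ≡ 1 (mod 4), exponent 1; 37 ≡ 1 (mod 4), exponent 1.
All primes ≡ 3 (mod 4) appear to even exponent (or don't appear), so by the two-squares theorem n IS expressible as a sum of two squares.
Step 3: Build a representation. Here n = 29 · 37 is a product of primes ≡ 1 (mod 4). Each prime p ≡ 1 (mod 4) is itself a sum of two squares; find a² by testing p − a² for a perfect square:
  29: 29 − 1² = 28, 29 − 2² = 25 = 5² ⇒ 29 = 2² + 5².
  37: 37 − 1² = 36 = 6² ⇒ 37 = 1² + 6².
  Combine using the Brahmagupta–Fibonacci identity (a² + b²)(c² + d²) = (ac − bd)² + (ad + bc)² = (ac + bd)² + (ad − bc)²:
  29 · 37 = 1073: from (2² + 5²)(1² + 6²), take (2·1 − 5·6, 2·6 + 5·1) = (2 − 30, 12 + 5) = (-28, 17); dropping signs (only squares matter) gives (28, 17); check 28² + 17² = 784 + 289 = 1073 ✓.
Step 4: Order so x ≤ y and verify: 17² + 28² = 289 + 784 = 1073 = n. ✓

n = 1073 = 17² + 28² (one valid representation with x ≤ y).


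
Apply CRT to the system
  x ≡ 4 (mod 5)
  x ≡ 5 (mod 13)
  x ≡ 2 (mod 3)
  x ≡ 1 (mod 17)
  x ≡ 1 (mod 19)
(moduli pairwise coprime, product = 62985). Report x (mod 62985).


Product of moduli M = 5 · 13 · 3 · 17 · 19 = 62985.
Merge one congruence at a time:
  Start: x ≡ 4 (mod 5).
  Combine with x ≡ 5 (mod 13); new modulus lcm = 65.
    Write x = 4 + 5·t and substitute into x ≡ 5 (mod 13): 5·t ≡ 5 − 4 = 1 (mod 13).
    The inverse of 5 mod 13 is 8 (since 5·8 = 40 = 3·13 + 1), so t ≡ 8·1 = 8 ≡ 8 (mod 13).
    Then x = 4 + 5·8 = 44, valid modulo lcm(5, 13) = 65: x ≡ 44 (mod 65).
  Combine with x ≡ 2 (mod 3); new modulus lcm = 195.
    Write x = 44 + 65·t and substitute into x ≡ 2 (mod 3): 65·t ≡ 2 − 44 = -42 (mod 3).
    Reduce coefficients mod 3: 2·t ≡ 0 (mod 3).
    The inverse of 2 mod 3 is 2 (since 2·2 = 4 = 1·3 + 1), so t ≡ 2·0 = 0 ≡ 0 (mod 3).
    Then x = 44 + 65·0 = 44, valid modulo lcm(65, 3) = 195: x ≡ 44 (mod 195).
  Combine with x ≡ 1 (mod 17); new modulus lcm = 3315.
    Write x = 44 + 195·t and substitute into x ≡ 1 (mod 17): 195·t ≡ 1 − 44 = -43 (mod 17).
    Reduce coefficients mod 17: 8·t ≡ 8 (mod 17).
    The inverse of 8 mod 17 is 15 (since 8·15 = 120 = 7·17 + 1), so t ≡ 15·8 = 120 ≡ 1 (mod 17).
    Then x = 44 + 195·1 = 239, valid modulo lcm(195, 17) = 3315: x ≡ 239 (mod 3315).
  Combine with x ≡ 1 (mod 19); new modulus lcm = 62985.
    Write x = 239 + 3315·t and substitute into x ≡ 1 (mod 19): 3315·t ≡ 1 − 239 = -238 (mod 19).
    Reduce coefficients mod 19: 9·t ≡ 9 (mod 19).
    The inverse of 9 mod 19 is 17 (since 9·17 = 153 = 8·19 + 1), so t ≡ 17·9 = 153 ≡ 1 (mod 19).
    Then x = 239 + 3315·1 = 3554, valid modulo lcm(3315, 19) = 62985: x ≡ 3554 (mod 62985).
Verify against each original: 3554 mod 5 = 4, 3554 mod 13 = 5, 3554 mod 3 = 2, 3554 mod 17 = 1, 3554 mod 19 = 1.

x ≡ 3554 (mod 62985).


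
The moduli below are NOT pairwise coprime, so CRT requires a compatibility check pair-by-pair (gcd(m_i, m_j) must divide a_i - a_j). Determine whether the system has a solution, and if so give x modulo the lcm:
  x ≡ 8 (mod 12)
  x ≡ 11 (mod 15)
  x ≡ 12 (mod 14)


Moduli 12, 15, 14 are not pairwise coprime, so CRT works modulo lcm(m_i) when all pairwise compatibility conditions hold.
Pairwise compatibility: gcd(m_i, m_j) must divide a_i - a_j for every pair.
Merge one congruence at a time:
  Start: x ≡ 8 (mod 12).
  Combine with x ≡ 11 (mod 15): gcd(12, 15) = 3; 11 - 8 = 3, which IS divisible by 3, so compatible.
    Write x = 8 + 12·t and substitute into x ≡ 11 (mod 15): 12·t ≡ 11 − 8 = 3 (mod 15).
    Divide the congruence (and modulus) by g = 3: 4·t ≡ 1 (mod 5).
    The inverse of 4 mod 5 is 4 (since 4·4 = 16 = 3·5 + 1), so t ≡ 4·1 = 4 ≡ 4 (mod 5).
    Then x = 8 + 12·4 = 56, valid modulo lcm(12, 15) = 60: x ≡ 56 (mod 60).
  Combine with x ≡ 12 (mod 14): gcd(60, 14) = 2; 12 - 56 = -44, which IS divisible by 2, so compatible.
    Write x = 56 + 60·t and substitute into x ≡ 12 (mod 14): 60·t ≡ 12 − 56 = -44 (mod 14).
    Divide the congruence (and modulus) by g = 2: 30·t ≡ -22 (mod 7).
    Reduce coefficients mod 7: 2·t ≡ 6 (mod 7).
    The inverse of 2 mod 7 is 4 (since 2·4 = 8 = 1·7 + 1), so t ≡ 4·6 = 24 ≡ 3 (mod 7).
    Then x = 56 + 60·3 = 236, valid modulo lcm(60, 14) = 420: x ≡ 236 (mod 420).
Verify: 236 mod 12 = 8, 236 mod 15 = 11, 236 mod 14 = 12.

x ≡ 236 (mod 420).


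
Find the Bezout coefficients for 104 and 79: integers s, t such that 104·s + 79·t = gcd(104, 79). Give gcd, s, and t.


Euclidean algorithm on (104, 79) — divide until remainder is 0:
  104 = 1 · 79 + 25
  79 = 3 · 25 + 4
  25 = 6 · 4 + 1
  4 = 4 · 1 + 0
gcd(104, 79) = 1.
Track Bezout coefficients alongside the remainders: start with r₀ = 104 = a·1 + b·0 (s = 1, t = 0) and r₁ = 79 = a·0 + b·1 (s = 0, t = 1); each new remainder r_{k+1} = r_{k-1} − q_k·r_k inherits s_{k+1} = s_{k-1} − q_k·s_k, t_{k+1} = t_{k-1} − q_k·t_k, so r_k = a·s_k + b·t_k at every step:
  q = 1: r = 25, s = 1 − 1·0 = 1, t = 0 − 1·1 = -1  (check: 104·1 + 79·(-1) = 25)
  q = 3: r = 4, s = 0 − 3·1 = -3, t = 1 − 3·(-1) = 4  (check: 104·(-3) + 79·4 = 4)
  q = 6: r = 1, s = 1 − 6·(-3) = 19, t = -1 − 6·4 = -25  (check: 104·19 + 79·(-25) = 1)
The row with r = 1 (the gcd) gives the Bezout coefficients s = 19, t = -25.
Result: 104 · (19) + 79 · (-25) = 1.

gcd(104, 79) = 1; s = 19, t = -25 (check: 104·19 + 79·(-25) = 1).


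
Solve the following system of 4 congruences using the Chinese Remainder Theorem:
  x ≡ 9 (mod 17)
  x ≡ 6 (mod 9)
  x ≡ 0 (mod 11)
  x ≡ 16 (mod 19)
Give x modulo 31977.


Product of moduli M = 17 · 9 · 11 · 19 = 31977.
Merge one congruence at a time:
  Start: x ≡ 9 (mod 17).
  Combine with x ≡ 6 (mod 9); new modulus lcm = 153.
    Write x = 9 + 17·t and substitute into x ≡ 6 (mod 9): 17·t ≡ 6 − 9 = -3 (mod 9).
    Reduce coefficients mod 9: 8·t ≡ 6 (mod 9).
    The inverse of 8 mod 9 is 8 (since 8·8 = 64 = 7·9 + 1), so t ≡ 8·6 = 48 ≡ 3 (mod 9).
    Then x = 9 + 17·3 = 60, valid modulo lcm(17, 9) = 153: x ≡ 60 (mod 153).
  Combine with x ≡ 0 (mod 11); new modulus lcm = 1683.
    Write x = 60 + 153·t and substitute into x ≡ 0 (mod 11): 153·t ≡ 0 − 60 = -60 (mod 11).
    Reduce coefficients mod 11: 10·t ≡ 6 (mod 11).
    The inverse of 10 mod 11 is 10 (since 10·10 = 100 = 9·11 + 1), so t ≡ 10·6 = 60 ≡ 5 (mod 11).
    Then x = 60 + 153·5 = 825, valid modulo lcm(153, 11) = 1683: x ≡ 825 (mod 1683).
  Combine with x ≡ 16 (mod 19); new modulus lcm = 31977.
    Write x = 825 + 1683·t and substitute into x ≡ 16 (mod 19): 1683·t ≡ 16 − 825 = -809 (mod 19).
    Reduce coefficients mod 19: 11·t ≡ 8 (mod 19).
    The inverse of 11 mod 19 is 7 (since 11·7 = 77 = 4·19 + 1), so t ≡ 7·8 = 56 ≡ 18 (mod 19).
    Then x = 825 + 1683·18 = 31119, valid modulo lcm(1683, 19) = 31977: x ≡ 31119 (mod 31977).
Verify against each original: 31119 mod 17 = 9, 31119 mod 9 = 6, 31119 mod 11 = 0, 31119 mod 19 = 16.

x ≡ 31119 (mod 31977).


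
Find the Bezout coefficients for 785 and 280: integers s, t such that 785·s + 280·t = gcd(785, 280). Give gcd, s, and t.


Euclidean algorithm on (785, 280) — divide until remainder is 0:
  785 = 2 · 280 + 225
  280 = 1 · 225 + 55
  225 = 4 · 55 + 5
  55 = 11 · 5 + 0
gcd(785, 280) = 5.
Track Bezout coefficients alongside the remainders: start with r₀ = 785 = a·1 + b·0 (s = 1, t = 0) and r₁ = 280 = a·0 + b·1 (s = 0, t = 1); each new remainder r_{k+1} = r_{k-1} − q_k·r_k inherits s_{k+1} = s_{k-1} − q_k·s_k, t_{k+1} = t_{k-1} − q_k·t_k, so r_k = a·s_k + b·t_k at every step:
  q = 2: r = 225, s = 1 − 2·0 = 1, t = 0 − 2·1 = -2  (check: 785·1 + 280·(-2) = 225)
  q = 1: r = 55, s = 0 − 1·1 = -1, t = 1 − 1·(-2) = 3  (check: 785·(-1) + 280·3 = 55)
  q = 4: r = 5, s = 1 − 4·(-1) = 5, t = -2 − 4·3 = -14  (check: 785·5 + 280·(-14) = 5)
The row with r = 5 (the gcd) gives the Bezout coefficients s = 5, t = -14.
Result: 785 · (5) + 280 · (-14) = 5.

gcd(785, 280) = 5; s = 5, t = -14 (check: 785·5 + 280·(-14) = 5).


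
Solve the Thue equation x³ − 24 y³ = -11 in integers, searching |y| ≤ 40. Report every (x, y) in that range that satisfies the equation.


The equation is x³ - 24y³ = -11. For fixed y, x³ = 24·y³ − 11, so a solution requires the RHS to be a perfect cube.
Strategy: iterate y from -40 to 40, compute RHS = 24·y³ − 11, and check whether it is a (positive or negative) perfect cube.
Check small values of y:
  y = 0: RHS = -11 is not a perfect cube.
  y = 1: RHS = 13 is not a perfect cube.
  y = -1: RHS = -35 is not a perfect cube.
  y = 2: RHS = 181 is not a perfect cube.
  y = -2: RHS = -203 is not a perfect cube.
  y = 3: RHS = 637 is not a perfect cube.
  y = -3: RHS = -659 is not a perfect cube.
Continuing the search up to |y| = 40 finds no solutions either.
No (x, y) in the scanned range satisfies the equation.

No integer solutions with |y| ≤ 40.


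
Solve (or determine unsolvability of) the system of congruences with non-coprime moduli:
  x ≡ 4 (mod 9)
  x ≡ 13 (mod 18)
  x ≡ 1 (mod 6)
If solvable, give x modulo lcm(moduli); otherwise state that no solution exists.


Moduli 9, 18, 6 are not pairwise coprime, so CRT works modulo lcm(m_i) when all pairwise compatibility conditions hold.
Pairwise compatibility: gcd(m_i, m_j) must divide a_i - a_j for every pair.
Merge one congruence at a time:
  Start: x ≡ 4 (mod 9).
  Combine with x ≡ 13 (mod 18): gcd(9, 18) = 9; 13 - 4 = 9, which IS divisible by 9, so compatible.
    Write x = 4 + 9·t and substitute into x ≡ 13 (mod 18): 9·t ≡ 13 − 4 = 9 (mod 18).
    Divide the congruence (and modulus) by g = 9: 1·t ≡ 1 (mod 2).
    So t ≡ 1 (mod 2).
    Then x = 4 + 9·1 = 13, valid modulo lcm(9, 18) = 18: x ≡ 13 (mod 18).
  Combine with x ≡ 1 (mod 6): gcd(18, 6) = 6; 1 - 13 = -12, which IS divisible by 6, so compatible.
    Write x = 13 + 18·t and substitute into x ≡ 1 (mod 6): 18·t ≡ 1 − 13 = -12 (mod 6).
    Divide the congruence (and modulus) by g = 6: 3·t ≡ -2 (mod 1).
    Modulo 1 every t works; take t = 0.
    Then x = 13 + 18·0 = 13, valid modulo lcm(18, 6) = 18: x ≡ 13 (mod 18).
Verify: 13 mod 9 = 4, 13 mod 18 = 13, 13 mod 6 = 1.

x ≡ 13 (mod 18).


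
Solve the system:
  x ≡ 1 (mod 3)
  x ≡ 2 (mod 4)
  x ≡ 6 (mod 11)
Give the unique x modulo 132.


Moduli 3, 4, 11 are pairwise coprime; by CRT there is a unique solution modulo M = 3 · 4 · 11 = 132.
Solve pairwise, accumulating the modulus:
  Start with x ≡ 1 (mod 3).
  Combine with x ≡ 2 (mod 4): since gcd(3, 4) = 1, we get a unique residue mod 12.
    Write x = 1 + 3·t and substitute into x ≡ 2 (mod 4): 3·t ≡ 2 − 1 = 1 (mod 4).
    The inverse of 3 mod 4 is 3 (since 3·3 = 9 = 2·4 + 1), so t ≡ 3·1 = 3 ≡ 3 (mod 4).
    Then x = 1 + 3·3 = 10, valid modulo lcm(3, 4) = 12: x ≡ 10 (mod 12).
  Combine with x ≡ 6 (mod 11): since gcd(12, 11) = 1, we get a unique residue mod 132.
    Write x = 10 + 12·t and substitute into x ≡ 6 (mod 11): 12·t ≡ 6 − 10 = -4 (mod 11).
    Reduce coefficients mod 11: 1·t ≡ 7 (mod 11).
    So t ≡ 7 (mod 11).
    Then x = 10 + 12·7 = 94, valid modulo lcm(12, 11) = 132: x ≡ 94 (mod 132).
Verify: 94 mod 3 = 1 ✓, 94 mod 4 = 2 ✓, 94 mod 11 = 6 ✓.

x ≡ 94 (mod 132).


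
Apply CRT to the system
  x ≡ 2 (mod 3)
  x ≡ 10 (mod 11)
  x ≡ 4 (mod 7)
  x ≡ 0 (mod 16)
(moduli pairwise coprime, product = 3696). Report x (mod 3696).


Product of moduli M = 3 · 11 · 7 · 16 = 3696.
Merge one congruence at a time:
  Start: x ≡ 2 (mod 3).
  Combine with x ≡ 10 (mod 11); new modulus lcm = 33.
    Write x = 2 + 3·t and substitute into x ≡ 10 (mod 11): 3·t ≡ 10 − 2 = 8 (mod 11).
    The inverse of 3 mod 11 is 4 (since 3·4 = 12 = 1·11 + 1), so t ≡ 4·8 = 32 ≡ 10 (mod 11).
    Then x = 2 + 3·10 = 32, valid modulo lcm(3, 11) = 33: x ≡ 32 (mod 33).
  Combine with x ≡ 4 (mod 7); new modulus lcm = 231.
    Write x = 32 + 33·t and substitute into x ≡ 4 (mod 7): 33·t ≡ 4 − 32 = -28 (mod 7).
    Reduce coefficients mod 7: 5·t ≡ 0 (mod 7).
    The inverse of 5 mod 7 is 3 (since 5·3 = 15 = 2·7 + 1), so t ≡ 3·0 = 0 ≡ 0 (mod 7).
    Then x = 32 + 33·0 = 32, valid modulo lcm(33, 7) = 231: x ≡ 32 (mod 231).
  Combine with x ≡ 0 (mod 16); new modulus lcm = 3696.
    Write x = 32 + 231·t and substitute into x ≡ 0 (mod 16): 231·t ≡ 0 − 32 = -32 (mod 16).
    Reduce coefficients mod 16: 7·t ≡ 0 (mod 16).
    The inverse of 7 mod 16 is 7 (since 7·7 = 49 = 3·16 + 1), so t ≡ 7·0 = 0 ≡ 0 (mod 16).
    Then x = 32 + 231·0 = 32, valid modulo lcm(231, 16) = 3696: x ≡ 32 (mod 3696).
Verify against each original: 32 mod 3 = 2, 32 mod 11 = 10, 32 mod 7 = 4, 32 mod 16 = 0.

x ≡ 32 (mod 3696).


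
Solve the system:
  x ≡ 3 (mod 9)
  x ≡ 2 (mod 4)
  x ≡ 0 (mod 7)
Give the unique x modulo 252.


Moduli 9, 4, 7 are pairwise coprime; by CRT there is a unique solution modulo M = 9 · 4 · 7 = 252.
Solve pairwise, accumulating the modulus:
  Start with x ≡ 3 (mod 9).
  Combine with x ≡ 2 (mod 4): since gcd(9, 4) = 1, we get a unique residue mod 36.
    Write x = 3 + 9·t and substitute into x ≡ 2 (mod 4): 9·t ≡ 2 − 3 = -1 (mod 4).
    Reduce coefficients mod 4: 1·t ≡ 3 (mod 4).
    So t ≡ 3 (mod 4).
    Then x = 3 + 9·3 = 30, valid modulo lcm(9, 4) = 36: x ≡ 30 (mod 36).
  Combine with x ≡ 0 (mod 7): since gcd(36, 7) = 1, we get a unique residue mod 252.
    Write x = 30 + 36·t and substitute into x ≡ 0 (mod 7): 36·t ≡ 0 − 30 = -30 (mod 7).
    Reduce coefficients mod 7: 1·t ≡ 5 (mod 7).
    So t ≡ 5 (mod 7).
    Then x = 30 + 36·5 = 210, valid modulo lcm(36, 7) = 252: x ≡ 210 (mod 252).
Verify: 210 mod 9 = 3 ✓, 210 mod 4 = 2 ✓, 210 mod 7 = 0 ✓.

x ≡ 210 (mod 252).


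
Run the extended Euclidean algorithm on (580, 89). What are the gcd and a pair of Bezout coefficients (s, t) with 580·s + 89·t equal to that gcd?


Euclidean algorithm on (580, 89) — divide until remainder is 0:
  580 = 6 · 89 + 46
  89 = 1 · 46 + 43
  46 = 1 · 43 + 3
  43 = 14 · 3 + 1
  3 = 3 · 1 + 0
gcd(580, 89) = 1.
Track Bezout coefficients alongside the remainders: start with r₀ = 580 = a·1 + b·0 (s = 1, t = 0) and r₁ = 89 = a·0 + b·1 (s = 0, t = 1); each new remainder r_{k+1} = r_{k-1} − q_k·r_k inherits s_{k+1} = s_{k-1} − q_k·s_k, t_{k+1} = t_{k-1} − q_k·t_k, so r_k = a·s_k + b·t_k at every step:
  q = 6: r = 46, s = 1 − 6·0 = 1, t = 0 − 6·1 = -6  (check: 580·1 + 89·(-6) = 46)
  q = 1: r = 43, s = 0 − 1·1 = -1, t = 1 − 1·(-6) = 7  (check: 580·(-1) + 89·7 = 43)
  q = 1: r = 3, s = 1 − 1·(-1) = 2, t = -6 − 1·7 = -13  (check: 580·2 + 89·(-13) = 3)
  q = 14: r = 1, s = -1 − 14·2 = -29, t = 7 − 14·(-13) = 189  (check: 580·(-29) + 89·189 = 1)
The row with r = 1 (the gcd) gives the Bezout coefficients s = -29, t = 189.
Result: 580 · (-29) + 89 · (189) = 1.

gcd(580, 89) = 1; s = -29, t = 189 (check: 580·(-29) + 89·189 = 1).


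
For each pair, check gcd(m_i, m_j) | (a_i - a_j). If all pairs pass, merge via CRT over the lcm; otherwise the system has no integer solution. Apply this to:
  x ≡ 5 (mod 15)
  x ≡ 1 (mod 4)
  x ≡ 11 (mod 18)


Moduli 15, 4, 18 are not pairwise coprime, so CRT works modulo lcm(m_i) when all pairwise compatibility conditions hold.
Pairwise compatibility: gcd(m_i, m_j) must divide a_i - a_j for every pair.
Merge one congruence at a time:
  Start: x ≡ 5 (mod 15).
  Combine with x ≡ 1 (mod 4): gcd(15, 4) = 1; 1 - 5 = -4, which IS divisible by 1, so compatible.
    Write x = 5 + 15·t and substitute into x ≡ 1 (mod 4): 15·t ≡ 1 − 5 = -4 (mod 4).
    Reduce coefficients mod 4: 3·t ≡ 0 (mod 4).
    The inverse of 3 mod 4 is 3 (since 3·3 = 9 = 2·4 + 1), so t ≡ 3·0 = 0 ≡ 0 (mod 4).
    Then x = 5 + 15·0 = 5, valid modulo lcm(15, 4) = 60: x ≡ 5 (mod 60).
  Combine with x ≡ 11 (mod 18): gcd(60, 18) = 6; 11 - 5 = 6, which IS divisible by 6, so compatible.
    Write x = 5 + 60·t and substitute into x ≡ 11 (mod 18): 60·t ≡ 11 − 5 = 6 (mod 18).
    Divide the congruence (and modulus) by g = 6: 10·t ≡ 1 (mod 3).
    Reduce coefficients mod 3: 1·t ≡ 1 (mod 3).
    So t ≡ 1 (mod 3).
    Then x = 5 + 60·1 = 65, valid modulo lcm(60, 18) = 180: x ≡ 65 (mod 180).
Verify: 65 mod 15 = 5, 65 mod 4 = 1, 65 mod 18 = 11.

x ≡ 65 (mod 180).


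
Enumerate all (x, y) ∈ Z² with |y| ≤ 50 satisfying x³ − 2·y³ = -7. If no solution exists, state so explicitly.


The equation is x³ - 2y³ = -7. For fixed y, x³ = 2·y³ − 7, so a solution requires the RHS to be a perfect cube.
Strategy: iterate y from -50 to 50, compute RHS = 2·y³ − 7, and check whether it is a (positive or negative) perfect cube.
Check small values of y:
  y = 0: RHS = -7 is not a perfect cube.
  y = 1: RHS = -5 is not a perfect cube.
  y = -1: RHS = -9 is not a perfect cube.
  y = 2: RHS = 9 is not a perfect cube.
  y = -2: RHS = -23 is not a perfect cube.
  y = 3: RHS = 47 is not a perfect cube.
  y = -3: RHS = -61 is not a perfect cube.
Continuing the search up to |y| = 50 finds no solutions either.
No (x, y) in the scanned range satisfies the equation.

No integer solutions with |y| ≤ 50.


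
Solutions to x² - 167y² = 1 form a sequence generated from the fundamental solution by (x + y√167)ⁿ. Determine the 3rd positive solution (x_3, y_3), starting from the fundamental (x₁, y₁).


Step 1: Find the fundamental solution (x₁, y₁) of x² - 167y² = 1.
  Expand √167 as a continued fraction. a₀ = ⌊√167⌋ = 12; iterate m_{k+1} = d_k·a_k − m_k, d_{k+1} = (167 − m_{k+1}²)/d_k, a_{k+1} = ⌊(a₀ + m_{k+1})/d_{k+1}⌋ (starting m₀ = 0, d₀ = 1), with convergents p_k = a_k·p_{k-1} + p_{k-2}, q_k = a_k·q_{k-1} + q_{k-2} (p₋₁ = 1, q₋₁ = 0):
  k = 0: a₀ = 12; p₀/q₀ = 12/1; p₀² − 167·q₀² = 144 − 167 = -23.
  k = 1: m = 12, d = 23, a = ⌊(12 + 12)/23⌋ = 1; p/q = (1·12 + 1)/(1·1 + 0) = 13/1; p² − 167·q² = 169 − 167 = 2.
  k = 2: m = 11, d = 2, a = ⌊(12 + 11)/2⌋ = 11; p/q = (11·13 + 12)/(11·1 + 1) = 155/12; p² − 167·q² = 24025 − 24048 = -23.
  k = 3: m = 11, d = 23, a = ⌊(12 + 11)/23⌋ = 1; p/q = (1·155 + 13)/(1·12 + 1) = 168/13; p² − 167·q² = 28224 − 28223 = 1.
  The first convergent with p² − 167·q² = 1 gives the fundamental solution (x₁, y₁) = (168, 13).
Step 2: Apply the recurrence (x_{n+1}, y_{n+1}) = (x₁x_n + 167y₁y_n, x₁y_n + y₁x_n) repeatedly.
  From (x_1, y_1) = (168, 13): x_2 = 168·168 + 167·13·13 = 56447; y_2 = 168·13 + 13·168 = 4368.
  From (x_2, y_2) = (56447, 4368): x_3 = 168·56447 + 167·13·4368 = 18966024; y_3 = 168·4368 + 13·56447 = 1467635.
Step 3: Verify x_3² - 167·y_3² = 359710066368576 - 359710066368575 = 1 (should be 1). ✓

(x_1, y_1) = (168, 13); (x_3, y_3) = (18966024, 1467635).


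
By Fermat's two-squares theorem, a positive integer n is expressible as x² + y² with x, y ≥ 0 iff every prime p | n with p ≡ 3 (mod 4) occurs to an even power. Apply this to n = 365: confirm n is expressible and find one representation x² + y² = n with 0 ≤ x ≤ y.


Step 1: Factor n = 365 = 5 · 73.
Step 2: Check the mod-4 condition on each prime factor: 5 ≡ 1 (mod 4), exponent 1; 73 ≡ 1 (mod 4), exponent 1.
All primes ≡ 3 (mod 4) appear to even exponent (or don't appear), so by the two-squares theorem n IS expressible as a sum of two squares.
Step 3: Build a representation. Here n = 5 · 73 is a product of primes ≡ 1 (mod 4). Each prime p ≡ 1 (mod 4) is itself a sum of two squares; find a² by testing p − a² for a perfect square:
  5: 5 − 1² = 4 = 2² ⇒ 5 = 1² + 2².
  73: 73 − 1² = 72, 73 − 2² = 69, 73 − 3² = 64 = 8² ⇒ 73 = 3² + 8².
  Combine using the Brahmagupta–Fibonacci identity (a² + b²)(c² + d²) = (ac − bd)² + (ad + bc)² = (ac + bd)² + (ad − bc)²:
  5 · 73 = 365: from (1² + 2²)(3² + 8²), take (1·3 − 2·8, 1·8 + 2·3) = (3 − 16, 8 + 6) = (-13, 14); dropping signs (only squares matter) gives (13, 14); check 13² + 14² = 169 + 196 = 365 ✓.
Step 4: Order so x ≤ y and verify: 13² + 14² = 169 + 196 = 365 = n. ✓

n = 365 = 13² + 14² (one valid representation with x ≤ y).


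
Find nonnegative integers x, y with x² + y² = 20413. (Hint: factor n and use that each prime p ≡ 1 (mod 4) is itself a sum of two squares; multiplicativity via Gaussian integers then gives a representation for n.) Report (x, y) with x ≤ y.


Step 1: Factor n = 20413 = 137 · 149.
Step 2: Check the mod-4 condition on each prime factor: 137 ≡ 1 (mod 4), exponent 1; 149 ≡ 1 (mod 4), exponent 1.
All primes ≡ 3 (mod 4) appear to even exponent (or don't appear), so by the two-squares theorem n IS expressible as a sum of two squares.
Step 3: Build a representation. Here n = 137 · 149 is a product of primes ≡ 1 (mod 4). Each prime p ≡ 1 (mod 4) is itself a sum of two squares; find a² by testing p − a² for a perfect square:
  137: 137 − 1² = 136, 137 − 2² = 133, 137 − 3² = 128, 137 − 4² = 121 = 11² ⇒ 137 = 4² + 11².
  149: 149 − 1² = 148, 149 − 2² = 145, 149 − 3² = 140, 149 − 4² = 133, 149 − 5² = 124, 149 − 6² = 113, 149 − 7² = 100 = 10² ⇒ 149 = 7² + 10².
  Combine using the Brahmagupta–Fibonacci identity (a² + b²)(c² + d²) = (ac − bd)² + (ad + bc)² = (ac + bd)² + (ad − bc)²:
  137 · 149 = 20413: from (4² + 11²)(7² + 10²), take (4·7 − 11·10, 4·10 + 11·7) = (28 − 110, 40 + 77) = (-82, 117); dropping signs (only squares matter) gives (82, 117); check 82² + 117² = 6724 + 13689 = 20413 ✓.
Step 4: Order so x ≤ y and verify: 82² + 117² = 6724 + 13689 = 20413 = n. ✓

n = 20413 = 82² + 117² (one valid representation with x ≤ y).


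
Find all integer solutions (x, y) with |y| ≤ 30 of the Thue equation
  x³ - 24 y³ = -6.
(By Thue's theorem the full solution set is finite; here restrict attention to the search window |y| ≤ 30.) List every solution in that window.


The equation is x³ - 24y³ = -6. For fixed y, x³ = 24·y³ − 6, so a solution requires the RHS to be a perfect cube.
Strategy: iterate y from -30 to 30, compute RHS = 24·y³ − 6, and check whether it is a (positive or negative) perfect cube.
Check small values of y:
  y = 0: RHS = -6 is not a perfect cube.
  y = 1: RHS = 18 is not a perfect cube.
  y = -1: RHS = -30 is not a perfect cube.
  y = 2: RHS = 186 is not a perfect cube.
  y = -2: RHS = -198 is not a perfect cube.
  y = 3: RHS = 642 is not a perfect cube.
  y = -3: RHS = -654 is not a perfect cube.
Continuing the search up to |y| = 30 finds no solutions either.
No (x, y) in the scanned range satisfies the equation.

No integer solutions with |y| ≤ 30.


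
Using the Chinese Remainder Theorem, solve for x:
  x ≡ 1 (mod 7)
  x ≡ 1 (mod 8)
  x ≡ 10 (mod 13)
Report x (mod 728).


Moduli 7, 8, 13 are pairwise coprime; by CRT there is a unique solution modulo M = 7 · 8 · 13 = 728.
Solve pairwise, accumulating the modulus:
  Start with x ≡ 1 (mod 7).
  Combine with x ≡ 1 (mod 8): since gcd(7, 8) = 1, we get a unique residue mod 56.
    Write x = 1 + 7·t and substitute into x ≡ 1 (mod 8): 7·t ≡ 1 − 1 = 0 (mod 8).
    The inverse of 7 mod 8 is 7 (since 7·7 = 49 = 6·8 + 1), so t ≡ 7·0 = 0 ≡ 0 (mod 8).
    Then x = 1 + 7·0 = 1, valid modulo lcm(7, 8) = 56: x ≡ 1 (mod 56).
  Combine with x ≡ 10 (mod 13): since gcd(56, 13) = 1, we get a unique residue mod 728.
    Write x = 1 + 56·t and substitute into x ≡ 10 (mod 13): 56·t ≡ 10 − 1 = 9 (mod 13).
    Reduce coefficients mod 13: 4·t ≡ 9 (mod 13).
    The inverse of 4 mod 13 is 10 (since 4·10 = 40 = 3·13 + 1), so t ≡ 10·9 = 90 ≡ 12 (mod 13).
    Then x = 1 + 56·12 = 673, valid modulo lcm(56, 13) = 728: x ≡ 673 (mod 728).
Verify: 673 mod 7 = 1 ✓, 673 mod 8 = 1 ✓, 673 mod 13 = 10 ✓.

x ≡ 673 (mod 728).


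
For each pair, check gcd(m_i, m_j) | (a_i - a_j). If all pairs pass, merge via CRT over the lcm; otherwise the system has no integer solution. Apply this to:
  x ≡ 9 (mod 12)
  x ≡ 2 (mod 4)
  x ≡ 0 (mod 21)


Moduli 12, 4, 21 are not pairwise coprime, so CRT works modulo lcm(m_i) when all pairwise compatibility conditions hold.
Pairwise compatibility: gcd(m_i, m_j) must divide a_i - a_j for every pair.
Merge one congruence at a time:
  Start: x ≡ 9 (mod 12).
  Combine with x ≡ 2 (mod 4): gcd(12, 4) = 4, and 2 - 9 = -7 is NOT divisible by 4.
    ⇒ system is inconsistent (no integer solution).

No solution (the system is inconsistent).


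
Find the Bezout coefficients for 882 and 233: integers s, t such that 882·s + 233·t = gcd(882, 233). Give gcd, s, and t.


Euclidean algorithm on (882, 233) — divide until remainder is 0:
  882 = 3 · 233 + 183
  233 = 1 · 183 + 50
  183 = 3 · 50 + 33
  50 = 1 · 33 + 17
  33 = 1 · 17 + 16
  17 = 1 · 16 + 1
  16 = 16 · 1 + 0
gcd(882, 233) = 1.
Track Bezout coefficients alongside the remainders: start with r₀ = 882 = a·1 + b·0 (s = 1, t = 0) and r₁ = 233 = a·0 + b·1 (s = 0, t = 1); each new remainder r_{k+1} = r_{k-1} − q_k·r_k inherits s_{k+1} = s_{k-1} − q_k·s_k, t_{k+1} = t_{k-1} − q_k·t_k, so r_k = a·s_k + b·t_k at every step:
  q = 3: r = 183, s = 1 − 3·0 = 1, t = 0 − 3·1 = -3  (check: 882·1 + 233·(-3) = 183)
  q = 1: r = 50, s = 0 − 1·1 = -1, t = 1 − 1·(-3) = 4  (check: 882·(-1) + 233·4 = 50)
  q = 3: r = 33, s = 1 − 3·(-1) = 4, t = -3 − 3·4 = -15  (check: 882·4 + 233·(-15) = 33)
  q = 1: r = 17, s = -1 − 1·4 = -5, t = 4 − 1·(-15) = 19  (check: 882·(-5) + 233·19 = 17)
  q = 1: r = 16, s = 4 − 1·(-5) = 9, t = -15 − 1·19 = -34  (check: 882·9 + 233·(-34) = 16)
  q = 1: r = 1, s = -5 − 1·9 = -14, t = 19 − 1·(-34) = 53  (check: 882·(-14) + 233·53 = 1)
The row with r = 1 (the gcd) gives the Bezout coefficients s = -14, t = 53.
Result: 882 · (-14) + 233 · (53) = 1.

gcd(882, 233) = 1; s = -14, t = 53 (check: 882·(-14) + 233·53 = 1).


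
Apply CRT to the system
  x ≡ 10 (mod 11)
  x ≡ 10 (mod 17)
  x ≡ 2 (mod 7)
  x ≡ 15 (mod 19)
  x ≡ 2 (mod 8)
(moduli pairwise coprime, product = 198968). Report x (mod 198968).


Product of moduli M = 11 · 17 · 7 · 19 · 8 = 198968.
Merge one congruence at a time:
  Start: x ≡ 10 (mod 11).
  Combine with x ≡ 10 (mod 17); new modulus lcm = 187.
    Write x = 10 + 11·t and substitute into x ≡ 10 (mod 17): 11·t ≡ 10 − 10 = 0 (mod 17).
    The inverse of 11 mod 17 is 14 (since 11·14 = 154 = 9·17 + 1), so t ≡ 14·0 = 0 ≡ 0 (mod 17).
    Then x = 10 + 11·0 = 10, valid modulo lcm(11, 17) = 187: x ≡ 10 (mod 187).
  Combine with x ≡ 2 (mod 7); new modulus lcm = 1309.
    Write x = 10 + 187·t and substitute into x ≡ 2 (mod 7): 187·t ≡ 2 − 10 = -8 (mod 7).
    Reduce coefficients mod 7: 5·t ≡ 6 (mod 7).
    The inverse of 5 mod 7 is 3 (since 5·3 = 15 = 2·7 + 1), so t ≡ 3·6 = 18 ≡ 4 (mod 7).
    Then x = 10 + 187·4 = 758, valid modulo lcm(187, 7) = 1309: x ≡ 758 (mod 1309).
  Combine with x ≡ 15 (mod 19); new modulus lcm = 24871.
    Write x = 758 + 1309·t and substitute into x ≡ 15 (mod 19): 1309·t ≡ 15 − 758 = -743 (mod 19).
    Reduce coefficients mod 19: 17·t ≡ 17 (mod 19).
    The inverse of 17 mod 19 is 9 (since 17·9 = 153 = 8·19 + 1), so t ≡ 9·17 = 153 ≡ 1 (mod 19).
    Then x = 758 + 1309·1 = 2067, valid modulo lcm(1309, 19) = 24871: x ≡ 2067 (mod 24871).
  Combine with x ≡ 2 (mod 8); new modulus lcm = 198968.
    Write x = 2067 + 24871·t and substitute into x ≡ 2 (mod 8): 24871·t ≡ 2 − 2067 = -2065 (mod 8).
    Reduce coefficients mod 8: 7·t ≡ 7 (mod 8).
    The inverse of 7 mod 8 is 7 (since 7·7 = 49 = 6·8 + 1), so t ≡ 7·7 = 49 ≡ 1 (mod 8).
    Then x = 2067 + 24871·1 = 26938, valid modulo lcm(24871, 8) = 198968: x ≡ 26938 (mod 198968).
Verify against each original: 26938 mod 11 = 10, 26938 mod 17 = 10, 26938 mod 7 = 2, 26938 mod 19 = 15, 26938 mod 8 = 2.

x ≡ 26938 (mod 198968).


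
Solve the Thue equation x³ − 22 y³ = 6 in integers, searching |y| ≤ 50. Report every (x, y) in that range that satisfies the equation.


The equation is x³ - 22y³ = 6. For fixed y, x³ = 22·y³ + 6, so a solution requires the RHS to be a perfect cube.
Strategy: iterate y from -50 to 50, compute RHS = 22·y³ + 6, and check whether it is a (positive or negative) perfect cube.
Check small values of y:
  y = 0: RHS = 6 is not a perfect cube.
  y = 1: RHS = 28 is not a perfect cube.
  y = -1: RHS = -16 is not a perfect cube.
  y = 2: RHS = 182 is not a perfect cube.
  y = -2: RHS = -170 is not a perfect cube.
  y = 3: RHS = 600 is not a perfect cube.
  y = -3: RHS = -588 is not a perfect cube.
Continuing, at y = -5: RHS = -2744 = (-14)³ ⇒ x = -14 works.
Searching the remaining y in |y| ≤ 50 finds no further solutions.
Collected solutions: (-14, -5).

Solutions (with |y| ≤ 50): (-14, -5).


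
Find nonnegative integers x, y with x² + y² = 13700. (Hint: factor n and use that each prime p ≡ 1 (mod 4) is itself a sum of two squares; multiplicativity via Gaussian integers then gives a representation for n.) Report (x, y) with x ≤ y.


Step 1: Factor n = 13700 = 2^2 · 5^2 · 137.
Step 2: Check the mod-4 condition on each prime factor: 2 = 2 (special); 5 ≡ 1 (mod 4), exponent 2; 137 ≡ 1 (mod 4), exponent 1.
All primes ≡ 3 (mod 4) appear to even exponent (or don't appear), so by the two-squares theorem n IS expressible as a sum of two squares.
Step 3: Build a representation. Group n = k² · m with k = 2 and m = 5 · 5 · 137 = 3425 (a product of primes ≡ 1 (mod 4)); a representation of m scales to one of n via (k·x)² + (k·y)² = k²(x² + y²). Each prime p ≡ 1 (mod 4) is itself a sum of two squares; find a² by testing p − a² for a perfect square:
  5: 5 − 1² = 4 = 2² ⇒ 5 = 1² + 2².
  137: 137 − 1² = 136, 137 − 2² = 133, 137 − 3² = 128, 137 − 4² = 121 = 11² ⇒ 137 = 4² + 11².
  Combine using the Brahmagupta–Fibonacci identity (a² + b²)(c² + d²) = (ac − bd)² + (ad + bc)² = (ac + bd)² + (ad − bc)²:
  5 · 5 = 25: from (1² + 2²)(1² + 2²), take (1·1 − 2·2, 1·2 + 2·1) = (1 − 4, 2 + 2) = (-3, 4); dropping signs (only squares matter) gives (3, 4); check 3² + 4² = 9 + 16 = 25 ✓.
  25 · 137 = 3425: from (3² + 4²)(4² + 11²), take (3·4 − 4·11, 3·11 + 4·4) = (12 − 44, 33 + 16) = (-32, 49); dropping signs (only squares matter) gives (32, 49); check 32² + 49² = 1024 + 2401 = 3425 ✓.
  Scale by k = 2: (2·32, 2·49) = (64, 98).
Step 4: Order so x ≤ y and verify: 64² + 98² = 4096 + 9604 = 13700 = n. ✓

n = 13700 = 64² + 98² (one valid representation with x ≤ y).


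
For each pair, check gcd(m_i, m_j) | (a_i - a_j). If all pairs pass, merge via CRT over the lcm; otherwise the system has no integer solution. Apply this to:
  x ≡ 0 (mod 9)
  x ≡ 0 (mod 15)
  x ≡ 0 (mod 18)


Moduli 9, 15, 18 are not pairwise coprime, so CRT works modulo lcm(m_i) when all pairwise compatibility conditions hold.
Pairwise compatibility: gcd(m_i, m_j) must divide a_i - a_j for every pair.
Merge one congruence at a time:
  Start: x ≡ 0 (mod 9).
  Combine with x ≡ 0 (mod 15): gcd(9, 15) = 3; 0 - 0 = 0, which IS divisible by 3, so compatible.
    Write x = 0 + 9·t and substitute into x ≡ 0 (mod 15): 9·t ≡ 0 − 0 = 0 (mod 15).
    Divide the congruence (and modulus) by g = 3: 3·t ≡ 0 (mod 5).
    The inverse of 3 mod 5 is 2 (since 3·2 = 6 = 1·5 + 1), so t ≡ 2·0 = 0 ≡ 0 (mod 5).
    Then x = 0 + 9·0 = 0, valid modulo lcm(9, 15) = 45: x ≡ 0 (mod 45).
  Combine with x ≡ 0 (mod 18): gcd(45, 18) = 9; 0 - 0 = 0, which IS divisible by 9, so compatible.
    Write x = 0 + 45·t and substitute into x ≡ 0 (mod 18): 45·t ≡ 0 − 0 = 0 (mod 18).
    Divide the congruence (and modulus) by g = 9: 5·t ≡ 0 (mod 2).
    Reduce coefficients mod 2: 1·t ≡ 0 (mod 2).
    So t ≡ 0 (mod 2).
    Then x = 0 + 45·0 = 0, valid modulo lcm(45, 18) = 90: x ≡ 0 (mod 90).
Verify: 0 mod 9 = 0, 0 mod 15 = 0, 0 mod 18 = 0.

x ≡ 0 (mod 90).


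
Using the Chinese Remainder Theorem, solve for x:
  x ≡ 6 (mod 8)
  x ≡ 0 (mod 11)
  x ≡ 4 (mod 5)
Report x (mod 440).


Moduli 8, 11, 5 are pairwise coprime; by CRT there is a unique solution modulo M = 8 · 11 · 5 = 440.
Solve pairwise, accumulating the modulus:
  Start with x ≡ 6 (mod 8).
  Combine with x ≡ 0 (mod 11): since gcd(8, 11) = 1, we get a unique residue mod 88.
    Write x = 6 + 8·t and substitute into x ≡ 0 (mod 11): 8·t ≡ 0 − 6 = -6 (mod 11).
    Reduce coefficients mod 11: 8·t ≡ 5 (mod 11).
    The inverse of 8 mod 11 is 7 (since 8·7 = 56 = 5·11 + 1), so t ≡ 7·5 = 35 ≡ 2 (mod 11).
    Then x = 6 + 8·2 = 22, valid modulo lcm(8, 11) = 88: x ≡ 22 (mod 88).
  Combine with x ≡ 4 (mod 5): since gcd(88, 5) = 1, we get a unique residue mod 440.
    Write x = 22 + 88·t and substitute into x ≡ 4 (mod 5): 88·t ≡ 4 − 22 = -18 (mod 5).
    Reduce coefficients mod 5: 3·t ≡ 2 (mod 5).
    The inverse of 3 mod 5 is 2 (since 3·2 = 6 = 1·5 + 1), so t ≡ 2·2 = 4 ≡ 4 (mod 5).
    Then x = 22 + 88·4 = 374, valid modulo lcm(88, 5) = 440: x ≡ 374 (mod 440).
Verify: 374 mod 8 = 6 ✓, 374 mod 11 = 0 ✓, 374 mod 5 = 4 ✓.

x ≡ 374 (mod 440).


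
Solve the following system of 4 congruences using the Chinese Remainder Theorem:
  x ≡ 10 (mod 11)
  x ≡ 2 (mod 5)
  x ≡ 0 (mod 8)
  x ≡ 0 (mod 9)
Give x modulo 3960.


Product of moduli M = 11 · 5 · 8 · 9 = 3960.
Merge one congruence at a time:
  Start: x ≡ 10 (mod 11).
  Combine with x ≡ 2 (mod 5); new modulus lcm = 55.
    Write x = 10 + 11·t and substitute into x ≡ 2 (mod 5): 11·t ≡ 2 − 10 = -8 (mod 5).
    Reduce coefficients mod 5: 1·t ≡ 2 (mod 5).
    So t ≡ 2 (mod 5).
    Then x = 10 + 11·2 = 32, valid modulo lcm(11, 5) = 55: x ≡ 32 (mod 55).
  Combine with x ≡ 0 (mod 8); new modulus lcm = 440.
    Write x = 32 + 55·t and substitute into x ≡ 0 (mod 8): 55·t ≡ 0 − 32 = -32 (mod 8).
    Reduce coefficients mod 8: 7·t ≡ 0 (mod 8).
    The inverse of 7 mod 8 is 7 (since 7·7 = 49 = 6·8 + 1), so t ≡ 7·0 = 0 ≡ 0 (mod 8).
    Then x = 32 + 55·0 = 32, valid modulo lcm(55, 8) = 440: x ≡ 32 (mod 440).
  Combine with x ≡ 0 (mod 9); new modulus lcm = 3960.
    Write x = 32 + 440·t and substitute into x ≡ 0 (mod 9): 440·t ≡ 0 − 32 = -32 (mod 9).
    Reduce coefficients mod 9: 8·t ≡ 4 (mod 9).
    The inverse of 8 mod 9 is 8 (since 8·8 = 64 = 7·9 + 1), so t ≡ 8·4 = 32 ≡ 5 (mod 9).
    Then x = 32 + 440·5 = 2232, valid modulo lcm(440, 9) = 3960: x ≡ 2232 (mod 3960).
Verify against each original: 2232 mod 11 = 10, 2232 mod 5 = 2, 2232 mod 8 = 0, 2232 mod 9 = 0.

x ≡ 2232 (mod 3960).


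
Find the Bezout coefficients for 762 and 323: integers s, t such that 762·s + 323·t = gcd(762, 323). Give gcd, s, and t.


Euclidean algorithm on (762, 323) — divide until remainder is 0:
  762 = 2 · 323 + 116
  323 = 2 · 116 + 91
  116 = 1 · 91 + 25
  91 = 3 · 25 + 16
  25 = 1 · 16 + 9
  16 = 1 · 9 + 7
  9 = 1 · 7 + 2
  7 = 3 · 2 + 1
  2 = 2 · 1 + 0
gcd(762, 323) = 1.
Track Bezout coefficients alongside the remainders: start with r₀ = 762 = a·1 + b·0 (s = 1, t = 0) and r₁ = 323 = a·0 + b·1 (s = 0, t = 1); each new remainder r_{k+1} = r_{k-1} − q_k·r_k inherits s_{k+1} = s_{k-1} − q_k·s_k, t_{k+1} = t_{k-1} − q_k·t_k, so r_k = a·s_k + b·t_k at every step:
  q = 2: r = 116, s = 1 − 2·0 = 1, t = 0 − 2·1 = -2  (check: 762·1 + 323·(-2) = 116)
  q = 2: r = 91, s = 0 − 2·1 = -2, t = 1 − 2·(-2) = 5  (check: 762·(-2) + 323·5 = 91)
  q = 1: r = 25, s = 1 − 1·(-2) = 3, t = -2 − 1·5 = -7  (check: 762·3 + 323·(-7) = 25)
  q = 3: r = 16, s = -2 − 3·3 = -11, t = 5 − 3·(-7) = 26  (check: 762·(-11) + 323·26 = 16)
  q = 1: r = 9, s = 3 − 1·(-11) = 14, t = -7 − 1·26 = -33  (check: 762·14 + 323·(-33) = 9)
  q = 1: r = 7, s = -11 − 1·14 = -25, t = 26 − 1·(-33) = 59  (check: 762·(-25) + 323·59 = 7)
  q = 1: r = 2, s = 14 − 1·(-25) = 39, t = -33 − 1·59 = -92  (check: 762·39 + 323·(-92) = 2)
  q = 3: r = 1, s = -25 − 3·39 = -142, t = 59 − 3·(-92) = 335  (check: 762·(-142) + 323·335 = 1)
The row with r = 1 (the gcd) gives the Bezout coefficients s = -142, t = 335.
Result: 762 · (-142) + 323 · (335) = 1.

gcd(762, 323) = 1; s = -142, t = 335 (check: 762·(-142) + 323·335 = 1).


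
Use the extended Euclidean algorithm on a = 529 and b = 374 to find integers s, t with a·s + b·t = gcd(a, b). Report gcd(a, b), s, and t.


Euclidean algorithm on (529, 374) — divide until remainder is 0:
  529 = 1 · 374 + 155
  374 = 2 · 155 + 64
  155 = 2 · 64 + 27
  64 = 2 · 27 + 10
  27 = 2 · 10 + 7
  10 = 1 · 7 + 3
  7 = 2 · 3 + 1
  3 = 3 · 1 + 0
gcd(529, 374) = 1.
Track Bezout coefficients alongside the remainders: start with r₀ = 529 = a·1 + b·0 (s = 1, t = 0) and r₁ = 374 = a·0 + b·1 (s = 0, t = 1); each new remainder r_{k+1} = r_{k-1} − q_k·r_k inherits s_{k+1} = s_{k-1} − q_k·s_k, t_{k+1} = t_{k-1} − q_k·t_k, so r_k = a·s_k + b·t_k at every step:
  q = 1: r = 155, s = 1 − 1·0 = 1, t = 0 − 1·1 = -1  (check: 529·1 + 374·(-1) = 155)
  q = 2: r = 64, s = 0 − 2·1 = -2, t = 1 − 2·(-1) = 3  (check: 529·(-2) + 374·3 = 64)
  q = 2: r = 27, s = 1 − 2·(-2) = 5, t = -1 − 2·3 = -7  (check: 529·5 + 374·(-7) = 27)
  q = 2: r = 10, s = -2 − 2·5 = -12, t = 3 − 2·(-7) = 17  (check: 529·(-12) + 374·17 = 10)
  q = 2: r = 7, s = 5 − 2·(-12) = 29, t = -7 − 2·17 = -41  (check: 529·29 + 374·(-41) = 7)
  q = 1: r = 3, s = -12 − 1·29 = -41, t = 17 − 1·(-41) = 58  (check: 529·(-41) + 374·58 = 3)
  q = 2: r = 1, s = 29 − 2·(-41) = 111, t = -41 − 2·58 = -157  (check: 529·111 + 374·(-157) = 1)
The row with r = 1 (the gcd) gives the Bezout coefficients s = 111, t = -157.
Result: 529 · (111) + 374 · (-157) = 1.

gcd(529, 374) = 1; s = 111, t = -157 (check: 529·111 + 374·(-157) = 1).
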